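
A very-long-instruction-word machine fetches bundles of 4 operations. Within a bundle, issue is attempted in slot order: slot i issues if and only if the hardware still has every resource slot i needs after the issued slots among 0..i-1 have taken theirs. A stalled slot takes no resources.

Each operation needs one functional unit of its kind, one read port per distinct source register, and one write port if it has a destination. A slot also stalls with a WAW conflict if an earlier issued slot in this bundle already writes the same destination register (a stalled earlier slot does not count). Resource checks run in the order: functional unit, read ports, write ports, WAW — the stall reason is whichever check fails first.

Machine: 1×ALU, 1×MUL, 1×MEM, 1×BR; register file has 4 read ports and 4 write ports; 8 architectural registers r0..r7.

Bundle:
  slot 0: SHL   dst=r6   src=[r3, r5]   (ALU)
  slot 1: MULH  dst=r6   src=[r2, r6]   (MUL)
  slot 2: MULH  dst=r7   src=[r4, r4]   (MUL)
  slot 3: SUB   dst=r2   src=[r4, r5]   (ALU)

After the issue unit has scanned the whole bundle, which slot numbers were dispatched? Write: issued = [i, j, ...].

issued = [0, 2]

#0 ALU src=r3,r5 dispatched  <A:0 Mu:1 Ld:1 B:1 rd:2 wr:3>
#1 MUL src=r2,r6 held:WAW  <A:0 Mu:1 Ld:1 B:1 rd:2 wr:3>
#2 MUL src=r4,r4 dispatched  <A:0 Mu:0 Ld:1 B:1 rd:1 wr:2>
#3 ALU src=r4,r5 held:FU  <A:0 Mu:0 Ld:1 B:1 rd:1 wr:2>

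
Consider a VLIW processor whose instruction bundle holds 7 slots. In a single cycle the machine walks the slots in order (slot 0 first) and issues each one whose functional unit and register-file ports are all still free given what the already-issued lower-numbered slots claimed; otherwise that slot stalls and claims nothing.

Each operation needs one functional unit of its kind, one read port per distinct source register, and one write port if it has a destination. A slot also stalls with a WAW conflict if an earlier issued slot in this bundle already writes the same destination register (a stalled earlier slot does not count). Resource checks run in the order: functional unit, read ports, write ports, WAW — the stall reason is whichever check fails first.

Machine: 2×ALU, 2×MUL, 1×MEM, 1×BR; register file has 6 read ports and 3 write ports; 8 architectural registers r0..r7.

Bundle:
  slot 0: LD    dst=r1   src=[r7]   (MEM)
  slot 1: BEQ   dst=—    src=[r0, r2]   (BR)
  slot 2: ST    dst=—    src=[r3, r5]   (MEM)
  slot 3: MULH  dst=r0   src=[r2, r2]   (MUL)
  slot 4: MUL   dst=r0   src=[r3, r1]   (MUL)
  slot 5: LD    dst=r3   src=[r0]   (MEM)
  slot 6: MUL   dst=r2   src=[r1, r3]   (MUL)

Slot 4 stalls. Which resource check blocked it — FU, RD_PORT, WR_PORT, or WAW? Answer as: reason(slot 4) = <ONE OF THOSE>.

(0) want 1×MEM +1rd +1wr — yes → AL2|MU2|ME0|BR1|rd5|wr2
(1) want 1×BR +2rd +0wr — yes → AL2|MU2|ME0|BR0|rd3|wr2
(2) want 1×MEM +2rd +0wr — FU → AL2|MU2|ME0|BR0|rd3|wr2
(3) want 1×MUL +1rd +1wr — yes → AL2|MU1|ME0|BR0|rd2|wr1
(4) want 1×MUL +2rd +1wr — WAW → AL2|MU1|ME0|BR0|rd2|wr1
(5) want 1×MEM +1rd +1wr — FU → AL2|MU1|ME0|BR0|rd2|wr1
(6) want 1×MUL +2rd +1wr — yes → AL2|MU0|ME0|BR0|rd0|wr0

reason(slot 4) = WAW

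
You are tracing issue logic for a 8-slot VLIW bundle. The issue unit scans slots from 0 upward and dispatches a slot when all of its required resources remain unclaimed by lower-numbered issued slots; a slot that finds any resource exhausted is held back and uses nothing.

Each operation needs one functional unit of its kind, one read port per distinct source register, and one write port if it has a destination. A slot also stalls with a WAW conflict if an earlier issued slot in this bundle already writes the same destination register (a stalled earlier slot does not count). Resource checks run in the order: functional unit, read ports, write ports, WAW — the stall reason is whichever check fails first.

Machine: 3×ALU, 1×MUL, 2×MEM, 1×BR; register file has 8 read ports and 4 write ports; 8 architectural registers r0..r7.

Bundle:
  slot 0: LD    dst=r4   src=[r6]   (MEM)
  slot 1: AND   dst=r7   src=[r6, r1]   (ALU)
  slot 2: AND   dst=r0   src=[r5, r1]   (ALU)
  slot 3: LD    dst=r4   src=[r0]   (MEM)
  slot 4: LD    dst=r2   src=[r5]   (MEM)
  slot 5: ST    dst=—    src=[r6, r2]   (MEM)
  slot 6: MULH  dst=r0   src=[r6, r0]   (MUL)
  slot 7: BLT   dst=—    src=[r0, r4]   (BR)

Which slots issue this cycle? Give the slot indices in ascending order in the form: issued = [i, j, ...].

#0 MEM src=r6 dispatched  <A:3 Mu:1 Ld:1 B:1 rd:7 wr:3>
#1 ALU src=r6,r1 dispatched  <A:2 Mu:1 Ld:1 B:1 rd:5 wr:2>
#2 ALU src=r5,r1 dispatched  <A:1 Mu:1 Ld:1 B:1 rd:3 wr:1>
#3 MEM src=r0 held:WAW  <A:1 Mu:1 Ld:1 B:1 rd:3 wr:1>
#4 MEM src=r5 dispatched  <A:1 Mu:1 Ld:0 B:1 rd:2 wr:0>
#5 MEM src=r6,r2 held:FU  <A:1 Mu:1 Ld:0 B:1 rd:2 wr:0>
#6 MUL src=r6,r0 held:WR_PORT  <A:1 Mu:1 Ld:0 B:1 rd:2 wr:0>
#7 BR src=r0,r4 dispatched  <A:1 Mu:1 Ld:0 B:0 rd:0 wr:0>

issued = [0, 1, 2, 4, 7]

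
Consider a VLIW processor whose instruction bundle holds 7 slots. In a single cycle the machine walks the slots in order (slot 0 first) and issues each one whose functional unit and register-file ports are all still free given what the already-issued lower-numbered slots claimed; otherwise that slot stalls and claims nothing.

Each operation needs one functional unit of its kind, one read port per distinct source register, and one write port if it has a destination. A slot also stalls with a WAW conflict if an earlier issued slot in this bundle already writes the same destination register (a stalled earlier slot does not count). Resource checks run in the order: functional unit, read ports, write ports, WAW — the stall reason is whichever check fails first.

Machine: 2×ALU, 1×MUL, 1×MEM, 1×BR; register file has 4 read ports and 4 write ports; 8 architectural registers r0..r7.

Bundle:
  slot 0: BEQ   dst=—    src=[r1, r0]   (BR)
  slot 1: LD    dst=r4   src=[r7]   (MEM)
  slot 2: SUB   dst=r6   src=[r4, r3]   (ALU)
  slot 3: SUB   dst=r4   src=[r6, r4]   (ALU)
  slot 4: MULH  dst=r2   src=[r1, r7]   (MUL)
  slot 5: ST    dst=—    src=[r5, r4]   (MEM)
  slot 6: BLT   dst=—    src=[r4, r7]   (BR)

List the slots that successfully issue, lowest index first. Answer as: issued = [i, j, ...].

issued = [0, 1]

#0 BR src=r1,r0 dispatched  <A:2 Mu:1 Ld:1 B:0 rd:2 wr:4>
#1 MEM src=r7 dispatched  <A:2 Mu:1 Ld:0 B:0 rd:1 wr:3>
#2 ALU src=r4,r3 held:RD_PORT  <A:2 Mu:1 Ld:0 B:0 rd:1 wr:3>
#3 ALU src=r6,r4 held:RD_PORT  <A:2 Mu:1 Ld:0 B:0 rd:1 wr:3>
#4 MUL src=r1,r7 held:RD_PORT  <A:2 Mu:1 Ld:0 B:0 rd:1 wr:3>
#5 MEM src=r5,r4 held:FU  <A:2 Mu:1 Ld:0 B:0 rd:1 wr:3>
#6 BR src=r4,r7 held:FU  <A:2 Mu:1 Ld:0 B:0 rd:1 wr:3>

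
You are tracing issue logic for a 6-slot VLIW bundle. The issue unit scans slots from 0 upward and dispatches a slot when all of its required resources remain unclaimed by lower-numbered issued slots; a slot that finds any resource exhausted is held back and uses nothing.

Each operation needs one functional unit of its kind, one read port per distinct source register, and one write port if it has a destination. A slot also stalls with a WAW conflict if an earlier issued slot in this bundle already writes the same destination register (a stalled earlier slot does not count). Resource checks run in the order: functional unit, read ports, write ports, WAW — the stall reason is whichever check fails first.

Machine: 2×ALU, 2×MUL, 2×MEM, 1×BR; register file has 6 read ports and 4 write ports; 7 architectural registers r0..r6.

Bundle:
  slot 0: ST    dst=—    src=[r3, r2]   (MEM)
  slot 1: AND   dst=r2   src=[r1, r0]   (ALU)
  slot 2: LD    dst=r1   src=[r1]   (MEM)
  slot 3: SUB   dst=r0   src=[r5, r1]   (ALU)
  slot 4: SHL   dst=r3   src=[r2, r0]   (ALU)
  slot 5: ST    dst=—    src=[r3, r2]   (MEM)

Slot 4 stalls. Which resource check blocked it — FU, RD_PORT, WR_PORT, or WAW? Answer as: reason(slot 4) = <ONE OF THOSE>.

(0) want 1×MEM +2rd +0wr — yes → AL2|MU2|ME1|BR1|rd4|wr4
(1) want 1×ALU +2rd +1wr — yes → AL1|MU2|ME1|BR1|rd2|wr3
(2) want 1×MEM +1rd +1wr — yes → AL1|MU2|ME0|BR1|rd1|wr2
(3) want 1×ALU +2rd +1wr — RD_PORT → AL1|MU2|ME0|BR1|rd1|wr2
(4) want 1×ALU +2rd +1wr — RD_PORT → AL1|MU2|ME0|BR1|rd1|wr2
(5) want 1×MEM +2rd +0wr — FU → AL1|MU2|ME0|BR1|rd1|wr2

reason(slot 4) = RD_PORT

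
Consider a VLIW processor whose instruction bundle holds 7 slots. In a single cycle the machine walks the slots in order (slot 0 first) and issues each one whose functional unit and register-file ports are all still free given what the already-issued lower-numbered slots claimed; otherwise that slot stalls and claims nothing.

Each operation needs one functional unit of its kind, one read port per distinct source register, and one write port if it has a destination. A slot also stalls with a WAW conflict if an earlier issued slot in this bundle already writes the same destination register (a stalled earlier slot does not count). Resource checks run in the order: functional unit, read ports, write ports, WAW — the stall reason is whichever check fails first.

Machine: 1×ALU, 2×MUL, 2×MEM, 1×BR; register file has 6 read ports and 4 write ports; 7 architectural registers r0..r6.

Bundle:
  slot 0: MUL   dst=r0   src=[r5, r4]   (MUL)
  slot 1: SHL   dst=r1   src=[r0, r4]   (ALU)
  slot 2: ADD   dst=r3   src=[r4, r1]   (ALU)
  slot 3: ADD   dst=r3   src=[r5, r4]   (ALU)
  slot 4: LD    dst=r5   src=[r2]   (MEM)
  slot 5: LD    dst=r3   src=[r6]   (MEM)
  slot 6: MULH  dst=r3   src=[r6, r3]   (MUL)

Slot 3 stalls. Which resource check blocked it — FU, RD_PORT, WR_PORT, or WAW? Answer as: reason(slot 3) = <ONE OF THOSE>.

reason(slot 3) = FU

(0) want 1×MUL +2rd +1wr — yes → AL1|MU1|ME2|BR1|rd4|wr3
(1) want 1×ALU +2rd +1wr — yes → AL0|MU1|ME2|BR1|rd2|wr2
(2) want 1×ALU +2rd +1wr — FU → AL0|MU1|ME2|BR1|rd2|wr2
(3) want 1×ALU +2rd +1wr — FU → AL0|MU1|ME2|BR1|rd2|wr2
(4) want 1×MEM +1rd +1wr — yes → AL0|MU1|ME1|BR1|rd1|wr1
(5) want 1×MEM +1rd +1wr — yes → AL0|MU1|ME0|BR1|rd0|wr0
(6) want 1×MUL +2rd +1wr — RD_PORT → AL0|MU1|ME0|BR1|rd0|wr0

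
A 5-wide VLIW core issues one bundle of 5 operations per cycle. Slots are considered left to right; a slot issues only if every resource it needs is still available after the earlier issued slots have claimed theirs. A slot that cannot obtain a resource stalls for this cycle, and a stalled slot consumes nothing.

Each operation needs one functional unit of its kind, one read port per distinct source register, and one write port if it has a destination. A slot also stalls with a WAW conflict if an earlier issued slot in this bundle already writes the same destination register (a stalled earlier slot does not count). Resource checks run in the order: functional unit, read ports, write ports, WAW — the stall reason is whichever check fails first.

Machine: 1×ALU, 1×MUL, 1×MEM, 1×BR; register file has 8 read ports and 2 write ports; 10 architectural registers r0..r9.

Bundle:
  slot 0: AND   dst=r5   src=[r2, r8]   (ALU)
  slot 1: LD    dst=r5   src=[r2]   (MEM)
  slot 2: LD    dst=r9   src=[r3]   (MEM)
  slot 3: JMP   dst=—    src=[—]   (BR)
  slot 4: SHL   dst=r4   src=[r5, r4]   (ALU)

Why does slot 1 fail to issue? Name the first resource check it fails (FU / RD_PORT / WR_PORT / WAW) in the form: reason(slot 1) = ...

[0] ALU needs rd=2 wr=1: ok; after: ALU=0 MUL=1 MEM=1 BR=1, R=6, W=1
[1] MEM needs rd=1 wr=1: WAW; after: ALU=0 MUL=1 MEM=1 BR=1, R=6, W=1
[2] MEM needs rd=1 wr=1: ok; after: ALU=0 MUL=1 MEM=0 BR=1, R=5, W=0
[3] BR needs rd=0 wr=0: ok; after: ALU=0 MUL=1 MEM=0 BR=0, R=5, W=0
[4] ALU needs rd=2 wr=1: FU; after: ALU=0 MUL=1 MEM=0 BR=0, R=5, W=0

reason(slot 1) = WAW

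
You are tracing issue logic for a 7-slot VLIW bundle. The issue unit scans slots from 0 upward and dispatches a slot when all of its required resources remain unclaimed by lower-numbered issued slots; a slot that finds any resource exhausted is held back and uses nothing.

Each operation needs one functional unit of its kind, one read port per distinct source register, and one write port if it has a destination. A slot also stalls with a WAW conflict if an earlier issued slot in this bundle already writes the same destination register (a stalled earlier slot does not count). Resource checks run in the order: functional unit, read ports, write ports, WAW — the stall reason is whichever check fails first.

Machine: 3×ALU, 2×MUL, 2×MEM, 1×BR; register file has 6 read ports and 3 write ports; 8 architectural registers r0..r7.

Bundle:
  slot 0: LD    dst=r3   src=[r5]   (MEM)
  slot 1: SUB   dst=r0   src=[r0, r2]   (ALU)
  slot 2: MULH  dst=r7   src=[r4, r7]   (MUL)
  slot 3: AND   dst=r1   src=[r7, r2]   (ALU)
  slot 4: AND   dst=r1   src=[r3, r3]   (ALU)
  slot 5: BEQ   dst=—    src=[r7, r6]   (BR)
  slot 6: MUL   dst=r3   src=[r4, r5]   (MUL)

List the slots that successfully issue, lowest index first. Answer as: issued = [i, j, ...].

#0 MEM src=r5 dispatched  <A:3 Mu:2 Ld:1 B:1 rd:5 wr:2>
#1 ALU src=r0,r2 dispatched  <A:2 Mu:2 Ld:1 B:1 rd:3 wr:1>
#2 MUL src=r4,r7 dispatched  <A:2 Mu:1 Ld:1 B:1 rd:1 wr:0>
#3 ALU src=r7,r2 held:RD_PORT  <A:2 Mu:1 Ld:1 B:1 rd:1 wr:0>
#4 ALU src=r3,r3 held:WR_PORT  <A:2 Mu:1 Ld:1 B:1 rd:1 wr:0>
#5 BR src=r7,r6 held:RD_PORT  <A:2 Mu:1 Ld:1 B:1 rd:1 wr:0>
#6 MUL src=r4,r5 held:RD_PORT  <A:2 Mu:1 Ld:1 B:1 rd:1 wr:0>

issued = [0, 1, 2]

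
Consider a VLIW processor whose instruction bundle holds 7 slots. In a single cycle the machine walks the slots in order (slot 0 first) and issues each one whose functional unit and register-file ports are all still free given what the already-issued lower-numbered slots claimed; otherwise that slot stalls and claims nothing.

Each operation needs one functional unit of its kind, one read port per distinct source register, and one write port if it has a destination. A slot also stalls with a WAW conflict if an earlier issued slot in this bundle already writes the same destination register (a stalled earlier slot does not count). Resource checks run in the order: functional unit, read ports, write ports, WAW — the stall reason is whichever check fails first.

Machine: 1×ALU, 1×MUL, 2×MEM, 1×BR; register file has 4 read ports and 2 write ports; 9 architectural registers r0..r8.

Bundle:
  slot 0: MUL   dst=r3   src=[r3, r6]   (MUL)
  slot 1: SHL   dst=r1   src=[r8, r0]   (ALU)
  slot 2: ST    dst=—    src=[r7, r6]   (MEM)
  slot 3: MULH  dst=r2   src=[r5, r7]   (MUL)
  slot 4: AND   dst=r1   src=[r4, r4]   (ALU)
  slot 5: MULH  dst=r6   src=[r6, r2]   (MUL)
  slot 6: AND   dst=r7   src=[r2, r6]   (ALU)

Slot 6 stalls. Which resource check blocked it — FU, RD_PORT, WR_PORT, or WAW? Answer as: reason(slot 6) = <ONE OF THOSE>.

slot 0 (MUL): ISSUE — free A1,Mu0,Ld2,B1 rp2 wp1
slot 1 (ALU): ISSUE — free A0,Mu0,Ld2,B1 rp0 wp0
slot 2 (MEM): stall RD_PORT — free A0,Mu0,Ld2,B1 rp0 wp0
slot 3 (MUL): stall FU — free A0,Mu0,Ld2,B1 rp0 wp0
slot 4 (ALU): stall FU — free A0,Mu0,Ld2,B1 rp0 wp0
slot 5 (MUL): stall FU — free A0,Mu0,Ld2,B1 rp0 wp0
slot 6 (ALU): stall FU — free A0,Mu0,Ld2,B1 rp0 wp0

reason(slot 6) = FU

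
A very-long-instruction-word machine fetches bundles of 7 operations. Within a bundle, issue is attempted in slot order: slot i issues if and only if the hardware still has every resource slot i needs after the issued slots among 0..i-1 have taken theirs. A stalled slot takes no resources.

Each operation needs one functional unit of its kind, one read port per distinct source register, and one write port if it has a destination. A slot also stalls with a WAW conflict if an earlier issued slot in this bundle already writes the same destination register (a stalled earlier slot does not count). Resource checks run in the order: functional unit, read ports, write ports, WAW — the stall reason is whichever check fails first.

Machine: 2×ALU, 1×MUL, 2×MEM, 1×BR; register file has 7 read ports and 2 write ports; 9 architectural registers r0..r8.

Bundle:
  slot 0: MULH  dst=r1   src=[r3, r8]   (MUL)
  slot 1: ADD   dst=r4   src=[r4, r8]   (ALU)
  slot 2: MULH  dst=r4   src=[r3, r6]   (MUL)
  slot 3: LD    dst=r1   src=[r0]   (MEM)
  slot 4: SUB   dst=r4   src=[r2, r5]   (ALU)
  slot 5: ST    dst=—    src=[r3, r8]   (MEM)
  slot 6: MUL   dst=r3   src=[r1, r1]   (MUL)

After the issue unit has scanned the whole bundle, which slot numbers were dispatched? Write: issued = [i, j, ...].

(0) want 1×MUL +2rd +1wr — yes → AL2|MU0|ME2|BR1|rd5|wr1
(1) want 1×ALU +2rd +1wr — yes → AL1|MU0|ME2|BR1|rd3|wr0
(2) want 1×MUL +2rd +1wr — FU → AL1|MU0|ME2|BR1|rd3|wr0
(3) want 1×MEM +1rd +1wr — WR_PORT → AL1|MU0|ME2|BR1|rd3|wr0
(4) want 1×ALU +2rd +1wr — WR_PORT → AL1|MU0|ME2|BR1|rd3|wr0
(5) want 1×MEM +2rd +0wr — yes → AL1|MU0|ME1|BR1|rd1|wr0
(6) want 1×MUL +1rd +1wr — FU → AL1|MU0|ME1|BR1|rd1|wr0

issued = [0, 1, 5]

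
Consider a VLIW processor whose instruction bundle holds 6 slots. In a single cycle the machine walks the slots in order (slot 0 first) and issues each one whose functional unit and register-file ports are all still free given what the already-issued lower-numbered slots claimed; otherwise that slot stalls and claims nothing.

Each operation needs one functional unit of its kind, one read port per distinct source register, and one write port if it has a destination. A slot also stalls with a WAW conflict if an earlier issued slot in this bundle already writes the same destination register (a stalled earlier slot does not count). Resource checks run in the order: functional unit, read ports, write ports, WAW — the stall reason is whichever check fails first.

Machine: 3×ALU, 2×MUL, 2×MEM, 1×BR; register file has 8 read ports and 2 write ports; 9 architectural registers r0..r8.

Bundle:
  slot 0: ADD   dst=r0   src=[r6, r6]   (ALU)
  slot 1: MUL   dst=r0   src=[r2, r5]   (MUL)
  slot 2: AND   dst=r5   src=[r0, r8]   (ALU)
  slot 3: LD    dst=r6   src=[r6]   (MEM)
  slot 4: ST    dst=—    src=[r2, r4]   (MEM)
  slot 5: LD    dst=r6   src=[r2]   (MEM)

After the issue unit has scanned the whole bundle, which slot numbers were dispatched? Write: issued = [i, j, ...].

[0] ALU needs rd=1 wr=1: ok; after: ALU=2 MUL=2 MEM=2 BR=1, R=7, W=1
[1] MUL needs rd=2 wr=1: WAW; after: ALU=2 MUL=2 MEM=2 BR=1, R=7, W=1
[2] ALU needs rd=2 wr=1: ok; after: ALU=1 MUL=2 MEM=2 BR=1, R=5, W=0
[3] MEM needs rd=1 wr=1: WR_PORT; after: ALU=1 MUL=2 MEM=2 BR=1, R=5, W=0
[4] MEM needs rd=2 wr=0: ok; after: ALU=1 MUL=2 MEM=1 BR=1, R=3, W=0
[5] MEM needs rd=1 wr=1: WR_PORT; after: ALU=1 MUL=2 MEM=1 BR=1, R=3, W=0

issued = [0, 2, 4]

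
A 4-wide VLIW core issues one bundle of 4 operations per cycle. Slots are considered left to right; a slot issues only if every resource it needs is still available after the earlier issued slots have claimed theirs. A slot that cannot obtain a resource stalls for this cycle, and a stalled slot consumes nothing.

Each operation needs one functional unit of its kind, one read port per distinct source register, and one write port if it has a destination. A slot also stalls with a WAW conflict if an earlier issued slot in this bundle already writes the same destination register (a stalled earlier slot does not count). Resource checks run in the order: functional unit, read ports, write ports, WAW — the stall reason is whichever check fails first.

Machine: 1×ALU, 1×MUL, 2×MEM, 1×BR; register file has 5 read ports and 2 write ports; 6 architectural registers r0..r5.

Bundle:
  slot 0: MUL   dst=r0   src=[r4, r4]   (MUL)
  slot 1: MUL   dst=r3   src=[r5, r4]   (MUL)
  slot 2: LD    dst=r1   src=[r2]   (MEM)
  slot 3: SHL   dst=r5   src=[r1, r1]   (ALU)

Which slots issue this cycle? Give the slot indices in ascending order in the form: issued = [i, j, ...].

#0 MUL src=r4,r4 dispatched  <A:1 Mu:0 Ld:2 B:1 rd:4 wr:1>
#1 MUL src=r5,r4 held:FU  <A:1 Mu:0 Ld:2 B:1 rd:4 wr:1>
#2 MEM src=r2 dispatched  <A:1 Mu:0 Ld:1 B:1 rd:3 wr:0>
#3 ALU src=r1,r1 held:WR_PORT  <A:1 Mu:0 Ld:1 B:1 rd:3 wr:0>

issued = [0, 2]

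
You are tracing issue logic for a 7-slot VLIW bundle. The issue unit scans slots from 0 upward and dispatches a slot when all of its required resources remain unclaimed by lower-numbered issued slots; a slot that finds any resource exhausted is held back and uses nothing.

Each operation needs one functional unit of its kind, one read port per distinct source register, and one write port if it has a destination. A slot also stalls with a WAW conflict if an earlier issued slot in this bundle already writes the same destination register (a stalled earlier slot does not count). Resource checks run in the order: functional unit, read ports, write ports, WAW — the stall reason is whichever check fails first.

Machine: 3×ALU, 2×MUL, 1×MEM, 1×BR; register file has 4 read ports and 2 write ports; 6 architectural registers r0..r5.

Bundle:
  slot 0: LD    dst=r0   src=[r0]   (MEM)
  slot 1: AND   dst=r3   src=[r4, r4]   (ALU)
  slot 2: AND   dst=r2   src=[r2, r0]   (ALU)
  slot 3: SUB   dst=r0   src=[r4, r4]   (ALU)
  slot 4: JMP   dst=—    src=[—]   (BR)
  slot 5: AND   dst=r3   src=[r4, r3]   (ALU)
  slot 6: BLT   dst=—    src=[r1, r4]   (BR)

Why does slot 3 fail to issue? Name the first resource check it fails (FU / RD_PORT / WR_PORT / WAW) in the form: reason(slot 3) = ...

(0) want 1×MEM +1rd +1wr — yes → AL3|MU2|ME0|BR1|rd3|wr1
(1) want 1×ALU +1rd +1wr — yes → AL2|MU2|ME0|BR1|rd2|wr0
(2) want 1×ALU +2rd +1wr — WR_PORT → AL2|MU2|ME0|BR1|rd2|wr0
(3) want 1×ALU +1rd +1wr — WR_PORT → AL2|MU2|ME0|BR1|rd2|wr0
(4) want 1×BR +0rd +0wr — yes → AL2|MU2|ME0|BR0|rd2|wr0
(5) want 1×ALU +2rd +1wr — WR_PORT → AL2|MU2|ME0|BR0|rd2|wr0
(6) want 1×BR +2rd +0wr — FU → AL2|MU2|ME0|BR0|rd2|wr0

reason(slot 3) = WR_PORT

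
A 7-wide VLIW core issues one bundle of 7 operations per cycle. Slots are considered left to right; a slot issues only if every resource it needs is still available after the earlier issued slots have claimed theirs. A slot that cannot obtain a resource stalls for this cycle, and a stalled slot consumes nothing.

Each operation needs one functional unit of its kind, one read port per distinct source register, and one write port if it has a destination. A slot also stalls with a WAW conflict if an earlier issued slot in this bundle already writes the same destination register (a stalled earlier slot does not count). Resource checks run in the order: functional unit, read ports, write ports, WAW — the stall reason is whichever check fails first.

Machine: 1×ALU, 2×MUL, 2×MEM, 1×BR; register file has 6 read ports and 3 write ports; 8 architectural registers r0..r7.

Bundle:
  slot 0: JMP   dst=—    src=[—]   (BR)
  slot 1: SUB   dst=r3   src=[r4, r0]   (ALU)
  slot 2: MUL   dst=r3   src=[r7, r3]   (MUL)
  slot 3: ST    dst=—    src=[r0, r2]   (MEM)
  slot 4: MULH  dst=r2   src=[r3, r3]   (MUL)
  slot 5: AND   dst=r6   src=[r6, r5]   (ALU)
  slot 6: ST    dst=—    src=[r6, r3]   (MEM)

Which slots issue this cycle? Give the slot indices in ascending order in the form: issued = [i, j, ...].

(0) want 1×BR +0rd +0wr — yes → AL1|MU2|ME2|BR0|rd6|wr3
(1) want 1×ALU +2rd +1wr — yes → AL0|MU2|ME2|BR0|rd4|wr2
(2) want 1×MUL +2rd +1wr — WAW → AL0|MU2|ME2|BR0|rd4|wr2
(3) want 1×MEM +2rd +0wr — yes → AL0|MU2|ME1|BR0|rd2|wr2
(4) want 1×MUL +1rd +1wr — yes → AL0|MU1|ME1|BR0|rd1|wr1
(5) want 1×ALU +2rd +1wr — FU → AL0|MU1|ME1|BR0|rd1|wr1
(6) want 1×MEM +2rd +0wr — RD_PORT → AL0|MU1|ME1|BR0|rd1|wr1

issued = [0, 1, 3, 4]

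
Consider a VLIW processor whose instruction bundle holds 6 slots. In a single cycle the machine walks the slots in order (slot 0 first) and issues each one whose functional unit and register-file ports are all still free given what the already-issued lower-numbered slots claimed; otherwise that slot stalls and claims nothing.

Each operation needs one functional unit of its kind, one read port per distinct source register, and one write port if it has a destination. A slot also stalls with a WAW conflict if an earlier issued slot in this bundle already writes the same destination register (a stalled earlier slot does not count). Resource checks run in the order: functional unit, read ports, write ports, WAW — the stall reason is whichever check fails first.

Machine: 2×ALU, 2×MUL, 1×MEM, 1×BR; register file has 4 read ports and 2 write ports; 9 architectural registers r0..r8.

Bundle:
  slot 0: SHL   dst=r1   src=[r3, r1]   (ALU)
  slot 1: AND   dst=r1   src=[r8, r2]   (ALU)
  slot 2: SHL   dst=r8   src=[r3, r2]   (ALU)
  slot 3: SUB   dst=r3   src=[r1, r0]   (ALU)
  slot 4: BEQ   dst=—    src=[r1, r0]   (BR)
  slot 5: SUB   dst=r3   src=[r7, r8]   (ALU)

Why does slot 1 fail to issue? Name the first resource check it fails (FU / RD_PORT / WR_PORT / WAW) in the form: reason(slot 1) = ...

reason(slot 1) = WAW

(0) want 1×ALU +2rd +1wr — yes → AL1|MU2|ME1|BR1|rd2|wr1
(1) want 1×ALU +2rd +1wr — WAW → AL1|MU2|ME1|BR1|rd2|wr1
(2) want 1×ALU +2rd +1wr — yes → AL0|MU2|ME1|BR1|rd0|wr0
(3) want 1×ALU +2rd +1wr — FU → AL0|MU2|ME1|BR1|rd0|wr0
(4) want 1×BR +2rd +0wr — RD_PORT → AL0|MU2|ME1|BR1|rd0|wr0
(5) want 1×ALU +2rd +1wr — FU → AL0|MU2|ME1|BR1|rd0|wr0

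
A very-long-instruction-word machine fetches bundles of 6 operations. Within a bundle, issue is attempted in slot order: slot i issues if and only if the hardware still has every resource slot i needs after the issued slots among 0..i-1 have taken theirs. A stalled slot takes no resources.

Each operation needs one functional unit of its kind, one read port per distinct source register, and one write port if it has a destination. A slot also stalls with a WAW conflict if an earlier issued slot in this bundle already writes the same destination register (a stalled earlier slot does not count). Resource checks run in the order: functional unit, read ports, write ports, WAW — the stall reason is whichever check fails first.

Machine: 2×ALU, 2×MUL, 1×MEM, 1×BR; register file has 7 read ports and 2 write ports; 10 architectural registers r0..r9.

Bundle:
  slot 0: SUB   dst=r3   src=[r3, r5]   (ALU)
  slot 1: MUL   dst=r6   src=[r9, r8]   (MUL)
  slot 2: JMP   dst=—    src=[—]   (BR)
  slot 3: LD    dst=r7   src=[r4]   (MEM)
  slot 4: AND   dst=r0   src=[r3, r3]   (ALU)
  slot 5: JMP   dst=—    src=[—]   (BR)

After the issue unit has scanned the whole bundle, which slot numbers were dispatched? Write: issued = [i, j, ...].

issued = [0, 1, 2]

[0] ALU needs rd=2 wr=1: ok; after: ALU=1 MUL=2 MEM=1 BR=1, R=5, W=1
[1] MUL needs rd=2 wr=1: ok; after: ALU=1 MUL=1 MEM=1 BR=1, R=3, W=0
[2] BR needs rd=0 wr=0: ok; after: ALU=1 MUL=1 MEM=1 BR=0, R=3, W=0
[3] MEM needs rd=1 wr=1: WR_PORT; after: ALU=1 MUL=1 MEM=1 BR=0, R=3, W=0
[4] ALU needs rd=1 wr=1: WR_PORT; after: ALU=1 MUL=1 MEM=1 BR=0, R=3, W=0
[5] BR needs rd=0 wr=0: FU; after: ALU=1 MUL=1 MEM=1 BR=0, R=3, W=0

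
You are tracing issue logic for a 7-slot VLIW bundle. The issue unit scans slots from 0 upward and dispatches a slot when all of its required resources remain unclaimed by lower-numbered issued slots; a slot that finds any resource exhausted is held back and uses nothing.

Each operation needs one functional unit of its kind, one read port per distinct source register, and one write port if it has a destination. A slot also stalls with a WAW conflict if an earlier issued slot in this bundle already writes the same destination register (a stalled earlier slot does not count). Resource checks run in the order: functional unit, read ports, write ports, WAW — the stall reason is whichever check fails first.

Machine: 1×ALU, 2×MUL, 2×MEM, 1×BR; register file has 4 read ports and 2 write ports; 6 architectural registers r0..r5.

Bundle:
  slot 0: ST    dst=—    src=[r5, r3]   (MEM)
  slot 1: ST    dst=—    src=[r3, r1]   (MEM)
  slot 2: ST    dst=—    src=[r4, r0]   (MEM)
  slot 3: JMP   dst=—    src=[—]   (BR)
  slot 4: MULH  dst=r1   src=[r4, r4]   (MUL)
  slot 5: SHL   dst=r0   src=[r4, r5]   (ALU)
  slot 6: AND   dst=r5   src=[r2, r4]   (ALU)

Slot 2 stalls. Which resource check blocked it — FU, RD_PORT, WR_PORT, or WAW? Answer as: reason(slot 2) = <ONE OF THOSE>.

reason(slot 2) = FU

#0 MEM src=r5,r3 dispatched  <A:1 Mu:2 Ld:1 B:1 rd:2 wr:2>
#1 MEM src=r3,r1 dispatched  <A:1 Mu:2 Ld:0 B:1 rd:0 wr:2>
#2 MEM src=r4,r0 held:FU  <A:1 Mu:2 Ld:0 B:1 rd:0 wr:2>
#3 BR src=- dispatched  <A:1 Mu:2 Ld:0 B:0 rd:0 wr:2>
#4 MUL src=r4,r4 held:RD_PORT  <A:1 Mu:2 Ld:0 B:0 rd:0 wr:2>
#5 ALU src=r4,r5 held:RD_PORT  <A:1 Mu:2 Ld:0 B:0 rd:0 wr:2>
#6 ALU src=r2,r4 held:RD_PORT  <A:1 Mu:2 Ld:0 B:0 rd:0 wr:2>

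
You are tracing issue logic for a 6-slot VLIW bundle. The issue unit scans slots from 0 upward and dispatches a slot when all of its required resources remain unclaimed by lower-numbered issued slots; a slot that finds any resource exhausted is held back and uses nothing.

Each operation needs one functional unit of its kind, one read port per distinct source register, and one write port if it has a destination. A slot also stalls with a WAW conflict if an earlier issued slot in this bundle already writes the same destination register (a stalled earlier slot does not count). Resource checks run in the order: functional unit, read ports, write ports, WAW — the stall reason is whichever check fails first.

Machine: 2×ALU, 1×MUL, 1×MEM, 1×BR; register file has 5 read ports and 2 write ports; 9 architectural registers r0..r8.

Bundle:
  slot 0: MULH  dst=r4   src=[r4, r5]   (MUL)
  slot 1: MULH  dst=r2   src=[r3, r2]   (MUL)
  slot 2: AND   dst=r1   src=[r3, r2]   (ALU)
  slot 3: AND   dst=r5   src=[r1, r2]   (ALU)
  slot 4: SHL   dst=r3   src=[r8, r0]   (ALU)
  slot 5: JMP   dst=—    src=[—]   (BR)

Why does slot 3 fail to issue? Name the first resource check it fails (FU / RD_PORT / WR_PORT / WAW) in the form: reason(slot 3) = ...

reason(slot 3) = RD_PORT

  0. MUL→r4 ⇒ go  {2A/0Mu/1Ld/1B | 3r 1w}
  1. MUL→r2 ⇒ no(FU)  {2A/0Mu/1Ld/1B | 3r 1w}
  2. ALU→r1 ⇒ go  {1A/0Mu/1Ld/1B | 1r 0w}
  3. ALU→r5 ⇒ no(RD_PORT)  {1A/0Mu/1Ld/1B | 1r 0w}
  4. ALU→r3 ⇒ no(RD_PORT)  {1A/0Mu/1Ld/1B | 1r 0w}
  5. BR ⇒ go  {1A/0Mu/1Ld/0B | 1r 0w}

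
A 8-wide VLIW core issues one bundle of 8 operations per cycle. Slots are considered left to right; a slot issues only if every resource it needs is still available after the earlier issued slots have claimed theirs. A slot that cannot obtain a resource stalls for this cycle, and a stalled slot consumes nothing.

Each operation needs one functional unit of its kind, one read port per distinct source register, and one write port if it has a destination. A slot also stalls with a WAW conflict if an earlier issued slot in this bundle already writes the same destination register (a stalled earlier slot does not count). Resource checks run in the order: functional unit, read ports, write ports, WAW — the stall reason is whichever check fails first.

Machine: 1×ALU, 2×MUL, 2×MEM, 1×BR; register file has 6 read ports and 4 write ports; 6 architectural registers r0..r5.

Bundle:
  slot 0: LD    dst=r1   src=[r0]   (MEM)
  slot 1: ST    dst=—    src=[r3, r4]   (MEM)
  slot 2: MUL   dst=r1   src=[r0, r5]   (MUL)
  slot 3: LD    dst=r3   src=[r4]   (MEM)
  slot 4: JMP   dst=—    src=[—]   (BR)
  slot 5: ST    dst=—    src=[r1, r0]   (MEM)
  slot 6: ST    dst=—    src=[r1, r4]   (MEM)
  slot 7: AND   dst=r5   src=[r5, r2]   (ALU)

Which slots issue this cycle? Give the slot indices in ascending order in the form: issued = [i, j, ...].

(0) want 1×MEM +1rd +1wr — yes → AL1|MU2|ME1|BR1|rd5|wr3
(1) want 1×MEM +2rd +0wr — yes → AL1|MU2|ME0|BR1|rd3|wr3
(2) want 1×MUL +2rd +1wr — WAW → AL1|MU2|ME0|BR1|rd3|wr3
(3) want 1×MEM +1rd +1wr — FU → AL1|MU2|ME0|BR1|rd3|wr3
(4) want 1×BR +0rd +0wr — yes → AL1|MU2|ME0|BR0|rd3|wr3
(5) want 1×MEM +2rd +0wr — FU → AL1|MU2|ME0|BR0|rd3|wr3
(6) want 1×MEM +2rd +0wr — FU → AL1|MU2|ME0|BR0|rd3|wr3
(7) want 1×ALU +2rd +1wr — yes → AL0|MU2|ME0|BR0|rd1|wr2

issued = [0, 1, 4, 7]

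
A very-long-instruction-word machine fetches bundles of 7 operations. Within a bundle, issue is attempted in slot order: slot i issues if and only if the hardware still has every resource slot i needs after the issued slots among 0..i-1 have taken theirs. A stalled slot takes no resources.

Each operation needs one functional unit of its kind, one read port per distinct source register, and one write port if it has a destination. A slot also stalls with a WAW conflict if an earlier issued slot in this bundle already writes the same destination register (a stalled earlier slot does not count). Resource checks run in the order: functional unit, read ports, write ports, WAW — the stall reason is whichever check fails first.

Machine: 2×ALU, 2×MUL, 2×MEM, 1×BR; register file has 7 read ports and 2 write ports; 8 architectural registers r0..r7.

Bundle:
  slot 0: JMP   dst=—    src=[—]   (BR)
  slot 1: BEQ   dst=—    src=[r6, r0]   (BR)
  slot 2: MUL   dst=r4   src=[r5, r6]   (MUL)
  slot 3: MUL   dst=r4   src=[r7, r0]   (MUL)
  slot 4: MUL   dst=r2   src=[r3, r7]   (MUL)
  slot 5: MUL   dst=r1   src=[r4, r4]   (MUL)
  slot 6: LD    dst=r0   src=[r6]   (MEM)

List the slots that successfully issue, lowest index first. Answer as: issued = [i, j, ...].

#0 BR src=- dispatched  <A:2 Mu:2 Ld:2 B:0 rd:7 wr:2>
#1 BR src=r6,r0 held:FU  <A:2 Mu:2 Ld:2 B:0 rd:7 wr:2>
#2 MUL src=r5,r6 dispatched  <A:2 Mu:1 Ld:2 B:0 rd:5 wr:1>
#3 MUL src=r7,r0 held:WAW  <A:2 Mu:1 Ld:2 B:0 rd:5 wr:1>
#4 MUL src=r3,r7 dispatched  <A:2 Mu:0 Ld:2 B:0 rd:3 wr:0>
#5 MUL src=r4,r4 held:FU  <A:2 Mu:0 Ld:2 B:0 rd:3 wr:0>
#6 MEM src=r6 held:WR_PORT  <A:2 Mu:0 Ld:2 B:0 rd:3 wr:0>

issued = [0, 2, 4]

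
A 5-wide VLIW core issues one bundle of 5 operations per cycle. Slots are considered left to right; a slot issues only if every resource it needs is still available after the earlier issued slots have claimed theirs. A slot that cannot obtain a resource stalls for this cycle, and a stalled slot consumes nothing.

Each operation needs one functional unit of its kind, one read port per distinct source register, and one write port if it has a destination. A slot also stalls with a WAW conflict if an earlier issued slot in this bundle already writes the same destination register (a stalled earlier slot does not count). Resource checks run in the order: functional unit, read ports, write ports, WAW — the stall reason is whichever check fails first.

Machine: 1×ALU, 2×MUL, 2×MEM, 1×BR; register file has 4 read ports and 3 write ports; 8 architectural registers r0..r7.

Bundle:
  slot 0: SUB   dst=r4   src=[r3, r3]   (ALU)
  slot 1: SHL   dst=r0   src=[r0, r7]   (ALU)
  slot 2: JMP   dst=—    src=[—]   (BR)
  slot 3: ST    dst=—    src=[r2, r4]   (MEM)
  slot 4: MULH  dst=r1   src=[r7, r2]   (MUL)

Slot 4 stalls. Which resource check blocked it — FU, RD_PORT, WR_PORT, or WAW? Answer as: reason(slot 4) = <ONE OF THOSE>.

(0) want 1×ALU +1rd +1wr — yes → AL0|MU2|ME2|BR1|rd3|wr2
(1) want 1×ALU +2rd +1wr — FU → AL0|MU2|ME2|BR1|rd3|wr2
(2) want 1×BR +0rd +0wr — yes → AL0|MU2|ME2|BR0|rd3|wr2
(3) want 1×MEM +2rd +0wr — yes → AL0|MU2|ME1|BR0|rd1|wr2
(4) want 1×MUL +2rd +1wr — RD_PORT → AL0|MU2|ME1|BR0|rd1|wr2

reason(slot 4) = RD_PORT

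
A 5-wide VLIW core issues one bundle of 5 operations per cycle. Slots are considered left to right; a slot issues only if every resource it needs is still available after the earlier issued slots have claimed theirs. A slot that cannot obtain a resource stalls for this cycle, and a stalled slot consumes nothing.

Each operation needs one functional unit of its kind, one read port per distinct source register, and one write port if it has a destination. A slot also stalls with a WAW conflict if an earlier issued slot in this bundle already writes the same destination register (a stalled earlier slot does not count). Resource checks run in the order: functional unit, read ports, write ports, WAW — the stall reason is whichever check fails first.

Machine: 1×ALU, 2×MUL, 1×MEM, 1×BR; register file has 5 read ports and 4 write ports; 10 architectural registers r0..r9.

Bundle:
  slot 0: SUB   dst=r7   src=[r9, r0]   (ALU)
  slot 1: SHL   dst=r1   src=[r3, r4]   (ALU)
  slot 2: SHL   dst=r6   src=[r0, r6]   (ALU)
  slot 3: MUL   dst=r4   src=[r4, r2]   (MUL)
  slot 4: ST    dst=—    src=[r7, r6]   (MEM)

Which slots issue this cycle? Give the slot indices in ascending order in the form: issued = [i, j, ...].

[0] ALU needs rd=2 wr=1: ok; after: ALU=0 MUL=2 MEM=1 BR=1, R=3, W=3
[1] ALU needs rd=2 wr=1: FU; after: ALU=0 MUL=2 MEM=1 BR=1, R=3, W=3
[2] ALU needs rd=2 wr=1: FU; after: ALU=0 MUL=2 MEM=1 BR=1, R=3, W=3
[3] MUL needs rd=2 wr=1: ok; after: ALU=0 MUL=1 MEM=1 BR=1, R=1, W=2
[4] MEM needs rd=2 wr=0: RD_PORT; after: ALU=0 MUL=1 MEM=1 BR=1, R=1, W=2

issued = [0, 3]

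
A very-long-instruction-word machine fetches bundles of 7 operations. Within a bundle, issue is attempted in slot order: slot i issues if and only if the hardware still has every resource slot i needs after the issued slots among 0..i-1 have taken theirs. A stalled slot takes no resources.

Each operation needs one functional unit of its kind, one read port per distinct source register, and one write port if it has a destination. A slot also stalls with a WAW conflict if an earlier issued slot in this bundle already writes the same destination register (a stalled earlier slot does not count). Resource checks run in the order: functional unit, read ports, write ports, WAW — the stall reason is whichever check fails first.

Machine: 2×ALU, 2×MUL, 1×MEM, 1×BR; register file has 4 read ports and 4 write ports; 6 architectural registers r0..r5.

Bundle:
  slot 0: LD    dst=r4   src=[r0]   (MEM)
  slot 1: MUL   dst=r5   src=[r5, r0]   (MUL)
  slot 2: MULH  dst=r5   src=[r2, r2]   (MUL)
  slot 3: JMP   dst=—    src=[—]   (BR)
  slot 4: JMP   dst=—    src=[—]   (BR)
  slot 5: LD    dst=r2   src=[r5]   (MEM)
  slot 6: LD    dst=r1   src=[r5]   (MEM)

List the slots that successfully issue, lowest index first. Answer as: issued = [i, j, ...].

issued = [0, 1, 3]

  0. MEM→r4 ⇒ go  {2A/2Mu/0Ld/1B | 3r 3w}
  1. MUL→r5 ⇒ go  {2A/1Mu/0Ld/1B | 1r 2w}
  2. MUL→r5 ⇒ no(WAW)  {2A/1Mu/0Ld/1B | 1r 2w}
  3. BR ⇒ go  {2A/1Mu/0Ld/0B | 1r 2w}
  4. BR ⇒ no(FU)  {2A/1Mu/0Ld/0B | 1r 2w}
  5. MEM→r2 ⇒ no(FU)  {2A/1Mu/0Ld/0B | 1r 2w}
  6. MEM→r1 ⇒ no(FU)  {2A/1Mu/0Ld/0B | 1r 2w}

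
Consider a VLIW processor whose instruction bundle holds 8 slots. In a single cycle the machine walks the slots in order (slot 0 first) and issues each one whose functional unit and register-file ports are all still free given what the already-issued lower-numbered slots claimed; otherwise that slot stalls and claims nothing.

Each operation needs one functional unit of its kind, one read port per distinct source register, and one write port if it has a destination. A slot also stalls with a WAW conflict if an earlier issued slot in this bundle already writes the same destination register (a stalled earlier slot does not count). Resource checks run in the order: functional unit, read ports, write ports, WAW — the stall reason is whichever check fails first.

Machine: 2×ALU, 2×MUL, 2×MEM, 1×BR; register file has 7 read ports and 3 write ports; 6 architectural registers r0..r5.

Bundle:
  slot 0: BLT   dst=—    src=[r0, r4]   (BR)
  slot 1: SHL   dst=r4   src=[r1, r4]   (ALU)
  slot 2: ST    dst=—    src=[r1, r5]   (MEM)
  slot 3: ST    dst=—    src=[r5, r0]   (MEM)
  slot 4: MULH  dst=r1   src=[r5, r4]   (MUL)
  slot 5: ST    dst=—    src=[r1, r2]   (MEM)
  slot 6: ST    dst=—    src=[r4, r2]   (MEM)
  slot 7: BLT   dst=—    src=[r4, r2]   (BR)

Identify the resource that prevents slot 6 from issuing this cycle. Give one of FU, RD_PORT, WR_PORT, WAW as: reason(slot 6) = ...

#0 BR src=r0,r4 dispatched  <A:2 Mu:2 Ld:2 B:0 rd:5 wr:3>
#1 ALU src=r1,r4 dispatched  <A:1 Mu:2 Ld:2 B:0 rd:3 wr:2>
#2 MEM src=r1,r5 dispatched  <A:1 Mu:2 Ld:1 B:0 rd:1 wr:2>
#3 MEM src=r5,r0 held:RD_PORT  <A:1 Mu:2 Ld:1 B:0 rd:1 wr:2>
#4 MUL src=r5,r4 held:RD_PORT  <A:1 Mu:2 Ld:1 B:0 rd:1 wr:2>
#5 MEM src=r1,r2 held:RD_PORT  <A:1 Mu:2 Ld:1 B:0 rd:1 wr:2>
#6 MEM src=r4,r2 held:RD_PORT  <A:1 Mu:2 Ld:1 B:0 rd:1 wr:2>
#7 BR src=r4,r2 held:FU  <A:1 Mu:2 Ld:1 B:0 rd:1 wr:2>

reason(slot 6) = RD_PORT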